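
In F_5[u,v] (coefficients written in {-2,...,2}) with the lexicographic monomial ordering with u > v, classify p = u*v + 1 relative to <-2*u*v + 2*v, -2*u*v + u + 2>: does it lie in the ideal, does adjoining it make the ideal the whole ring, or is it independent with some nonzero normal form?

u*v + 1 is independent of I; its normal form modulo I is v + 1.

First compute the reduced Gröbner basis of I by Buchberger's algorithm.
f_1 = -2*u*v + 2*v, LT = u*v.
f_2 = -2*u*v + u + 2, LT = u*v.

S(f_1,f_2): lcm = u*v. S = -2*u - v + 1.
  leading term u: no divisor's leading term divides it; move -2*u to the remainder.
  leading term v: no divisor's leading term divides it; move -v to the remainder.
  leading term 1: no divisor's leading term divides it; move 1 to the remainder.
  remainder -2*u - v + 1 ≠ 0; add h_3 = -2*u - v + 1 to the basis.

S(f_1,h_3): lcm = u*v. S = 2*v**2 + 2*v.
  leading term v**2: no divisor's leading term divides it; move 2*v**2 to the remainder.
  leading term v: no divisor's leading term divides it; move 2*v to the remainder.
  remainder 2*v**2 + 2*v ≠ 0; add h_4 = 2*v**2 + 2*v to the basis.

The other S-polynomials (S(f_2,h_3), S(f_1,h_4), S(f_2,h_4), S(h_3,h_4)) all reduce to 0 modulo the current basis, so we have a Gröbner basis.
Inter-reduce: drop elements whose leading term is divisible by another's, tail-reduce, and make monic.
Reduced Gröbner basis: {u - 2*v + 2, v**2 + v}.
Label its elements g_1 = u - 2*v + 2, g_2 = v**2 + v.

Reduce p = u*v + 1 modulo G:
  leading term u*v: subtract (v)·g_1 from u*v + 1 → 2*v**2 - 2*v + 1
  leading term v**2: subtract (2)·g_2 from 2*v**2 - 2*v + 1 → v + 1
  leading term v: no divisor's leading term divides it; move v to the remainder.
  leading term 1: no divisor's leading term divides it; move 1 to the remainder.
  normal form = v + 1.
The normal form is nonzero, so p ∉ I. Since p minus its normal form lies in I, I + (p) = I + (r) where r = v + 1; decide whether this ideal is the whole ring.
Run Buchberger on G together with r (pairs among the g_i already reduce to 0 since G is a Gröbner basis):
g_1 = u - 2*v + 2, LT = u.
g_2 = v**2 + v, LT = v**2.
r = v + 1, LT = v.

The S-polynomials (S(g_1,g_2), S(g_1,r), S(g_2,r)) all reduce to 0 modulo the current basis, so we have a Gröbner basis.
Inter-reduce: drop elements whose leading term is divisible by another's, tail-reduce, and make monic.
Reduced Gröbner basis: {u - 1, v + 1}.
The reduced Gröbner basis of I + (p) is {u - 1, v + 1} ≠ {1}, a proper ideal, so the enlarged system stays consistent: p is independent of I, with normal form v + 1.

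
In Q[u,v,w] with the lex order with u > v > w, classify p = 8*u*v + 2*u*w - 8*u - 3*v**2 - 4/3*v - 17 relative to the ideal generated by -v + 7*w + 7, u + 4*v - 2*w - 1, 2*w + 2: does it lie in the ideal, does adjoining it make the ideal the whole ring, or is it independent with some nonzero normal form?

Adjoining 8*u*v + 2*u*w - 8*u - 3*v**2 - 4/3*v - 17 makes the ideal the whole ring: the system is inconsistent.

First compute the reduced Gröbner basis of I by Buchberger's algorithm.
f_1 = -v + 7*w + 7, LT = v.
f_2 = u + 4*v - 2*w - 1, LT = u.
f_3 = 2*w + 2, LT = w.

The S-polynomials (S(f_1,f_2), S(f_1,f_3), S(f_2,f_3)) all reduce to 0 modulo the current basis, so we have a Gröbner basis.
Inter-reduce: drop elements whose leading term is divisible by another's, tail-reduce, and make monic.
Reduced Gröbner basis: {u + 1, v, w + 1}.
Label its elements g_1 = u + 1, g_2 = v, g_3 = w + 1.

Reduce p = 8*u*v + 2*u*w - 8*u - 3*v**2 - 4/3*v - 17 modulo G:
  leading term u*v: subtract (8*v)·g_1 from 8*u*v + 2*u*w - 8*u - 3*v**2 - 4/3*v - 17 → 2*u*w - 8*u - 3*v**2 - 28/3*v - 17
  leading term u*w: subtract (2*w)·g_1 from 2*u*w - 8*u - 3*v**2 - 28/3*v - 17 → -8*u - 3*v**2 - 28/3*v - 2*w - 17
  leading term u: subtract (-8)·g_1 from -8*u - 3*v**2 - 28/3*v - 2*w - 17 → -3*v**2 - 28/3*v - 2*w - 9
  leading term v**2: subtract (-3*v)·g_2 from -3*v**2 - 28/3*v - 2*w - 9 → -28/3*v - 2*w - 9
  leading term v: subtract (-28/3)·g_2 from -28/3*v - 2*w - 9 → -2*w - 9
  leading term w: subtract (-2)·g_3 from -2*w - 9 → -7
  leading term 1: no divisor's leading term divides it; move -7 to the remainder.
  normal form = -7.
The normal form is nonzero, so p ∉ I. Since p minus its normal form lies in I, I + (p) = I + (r) where r = -7; decide whether this ideal is the whole ring.
Here r = -7 is a nonzero constant, hence a unit: 1 ∈ I + (p), the Gröbner basis of I + (p) is {1}, and the enlarged system has no common solution — adjoining p is inconsistent.

The remainder on division by a Gröbner basis is unique — it is the normal form.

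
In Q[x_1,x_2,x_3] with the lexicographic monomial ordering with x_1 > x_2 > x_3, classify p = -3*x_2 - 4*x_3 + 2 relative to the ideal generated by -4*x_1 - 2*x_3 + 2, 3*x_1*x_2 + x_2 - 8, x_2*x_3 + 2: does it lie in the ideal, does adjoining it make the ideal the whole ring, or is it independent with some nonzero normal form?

-3*x_2 - 4*x_3 + 2 lies in I (it reduces to 0).

First compute the reduced Gröbner basis of I by Buchberger's algorithm.
f_1 = -4*x_1 - 2*x_3 + 2, LT = x_1.
f_2 = 3*x_1*x_2 + x_2 - 8, LT = x_1*x_2.
f_3 = x_2*x_3 + 2, LT = x_2*x_3.

S(f_1,f_2): lcm = x_1*x_2. S = 1/2*x_2*x_3 - 5/6*x_2 + 8/3.
  leading term x_2*x_3: subtract (1/2)·f_3 from 1/2*x_2*x_3 - 5/6*x_2 + 8/3 → -5/6*x_2 + 5/3
  leading term x_2: no divisor's leading term divides it; move -5/6*x_2 to the remainder.
  leading term 1: no divisor's leading term divides it; move 5/3 to the remainder.
  remainder -5/6*x_2 + 5/3 ≠ 0; add h_4 = -5/6*x_2 + 5/3 to the basis.

S(f_2,f_3): lcm = x_1*x_2*x_3. S = -2*x_1 + 1/3*x_2*x_3 - 8/3*x_3.
  leading term x_1: subtract (1/2)·f_1 from -2*x_1 + 1/3*x_2*x_3 - 8/3*x_3 → 1/3*x_2*x_3 - 5/3*x_3 - 1
  leading term x_2*x_3: subtract (1/3)·f_3 from 1/3*x_2*x_3 - 5/3*x_3 - 1 → -5/3*x_3 - 5/3
  leading term x_3: no divisor's leading term divides it; move -5/3*x_3 to the remainder.
  leading term 1: no divisor's leading term divides it; move -5/3 to the remainder.
  remainder -5/3*x_3 - 5/3 ≠ 0; add h_5 = -5/3*x_3 - 5/3 to the basis.

The other S-polynomials (S(f_1,f_3), S(f_1,h_4), S(f_2,h_4), S(f_3,h_4), S(f_1,h_5), S(f_2,h_5), S(f_3,h_5), S(h_4,h_5)) all reduce to 0 modulo the current basis, so we have a Gröbner basis.
Inter-reduce: drop elements whose leading term is divisible by another's, tail-reduce, and make monic.
Reduced Gröbner basis: {x_1 - 1, x_2 - 2, x_3 + 1}.
Label its elements g_1 = x_1 - 1, g_2 = x_2 - 2, g_3 = x_3 + 1.

Reduce p = -3*x_2 - 4*x_3 + 2 modulo G:
  leading term x_2: subtract (-3)·g_2 from -3*x_2 - 4*x_3 + 2 → -4*x_3 - 4
  leading term x_3: subtract (-4)·g_3 from -4*x_3 - 4 → 0
  normal form = 0.
Since the normal form is 0, p ∈ I.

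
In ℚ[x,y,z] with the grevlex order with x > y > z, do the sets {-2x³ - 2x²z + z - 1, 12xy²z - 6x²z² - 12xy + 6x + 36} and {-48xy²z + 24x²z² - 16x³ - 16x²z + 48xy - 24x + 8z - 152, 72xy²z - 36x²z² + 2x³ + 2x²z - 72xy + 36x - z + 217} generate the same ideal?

Two ideals are equal iff their reduced Gröbner bases coincide (the reduced basis is unique for a fixed ordering).
Buchberger on the first generating set:
f_1 = -2x³ - 2x²z + z - 1, LT = x³.
f_2 = 12xy²z - 6x²z² - 12xy + 6x + 36, LT = xy²z.

S(f_1,f_2): lcm = x³y²z. S = ½x⁴z² + x²y²z² + x³y - ½y²z² - ½x³ + ½y²z - 3x².
  leading term x⁴z²: subtract (-¼xz²)·f_1 from ½x⁴z² + x²y²z² + x³y - ½y²z² - ½x³ + ½y²z - 3x² → x²y²z² - ½x³z³ + x³y - ½y²z² + ¼xz³ - ½x³ + ½y²z - ¼xz² - 3x²
  leading term x²y²z²: subtract (1/12xz)·f_2 from x²y²z² - ½x³z³ + x³y - ½y²z² + ¼xz³ - ½x³ + ½y²z - ¼xz² - 3x² → x³y + x²yz - ½y²z² + ¼xz³ - ½x³ - ½x²z + ½y²z - ¼xz² - 3x² - 3xz
  leading term x³y: subtract (-½y)·f_1 from x³y + x²yz - ½y²z² + ¼xz³ - ½x³ - ½x²z + ½y²z - ¼xz² - 3x² - 3xz → -½y²z² + ¼xz³ - ½x³ - ½x²z + ½y²z - ¼xz² - 3x² - 3xz + ½yz - ½y
  leading term y²z²: no divisor's leading term divides it; move -½y²z² to the remainder.
  leading term xz³: no divisor's leading term divides it; move ¼xz³ to the remainder.
  leading term x³: subtract (¼)·f_1 from -½x³ - ½x²z + ½y²z - ¼xz² - 3x² - 3xz + ½yz - ½y → ½y²z - ¼xz² - 3x² - 3xz + ½yz - ½y - ¼z + ¼
  leading term y²z: no divisor's leading term divides it; move ½y²z to the remainder.
  leading term xz²: no divisor's leading term divides it; move -¼xz² to the remainder.
  leading term x²: no divisor's leading term divides it; move -3x² to the remainder.
  leading term xz: no divisor's leading term divides it; move -3xz to the remainder.
  leading term yz: no divisor's leading term divides it; move ½yz to the remainder.
  leading term y: no divisor's leading term divides it; move -½y to the remainder.
  leading term z: no divisor's leading term divides it; move -¼z to the remainder.
  leading term 1: no divisor's leading term divides it; move ¼ to the remainder.
  remainder -½y²z² + ¼xz³ + ½y²z - ¼xz² - 3x² - 3xz + ½yz - ½y - ¼z + ¼ ≠ 0; add g_3 = -½y²z² + ¼xz³ + ½y²z - ¼xz² - 3x² - 3xz + ½yz - ½y - ¼z + ¼ to the basis.

The other S-polynomials (S(f_1,g_3), S(f_2,g_3)) all reduce to 0 modulo the current basis, so we have a Gröbner basis.
Inter-reduce: drop elements whose leading term is divisible by another's, tail-reduce, and make monic.
Reduced Gröbner basis: {xy²z - ½x²z² - xy + ½x + 3, y²z² - ½xz³ - y²z + ½xz² + 6x² + 6xz - yz + y + ½z - ½, x³ + x²z - ½z + ½}.

Buchberger on the second generating set:
h_1 = -48xy²z + 24x²z² - 16x³ - 16x²z + 48xy - 24x + 8z - 152, LT = xy²z.
h_2 = 72xy²z - 36x²z² + 2x³ + 2x²z - 72xy + 36x - z + 217, LT = xy²z.

S(h_1,h_2): lcm = xy²z. S = 11/36x³ + 11/36x²z - 11/72z + 11/72.
  leading term x³: no divisor's leading term divides it; move 11/36x³ to the remainder.
  leading term x²z: no divisor's leading term divides it; move 11/36x²z to the remainder.
  leading term z: no divisor's leading term divides it; move -11/72z to the remainder.
  leading term 1: no divisor's leading term divides it; move 11/72 to the remainder.
  remainder 11/36x³ + 11/36x²z - 11/72z + 11/72 ≠ 0; add k_3 = 11/36x³ + 11/36x²z - 11/72z + 11/72 to the basis.

S(h_1,k_3): lcm = x³y²z. S = -½x⁴z² - x²y²z² + ⅓x⁵ + ⅓x⁴z - x³y + ½y²z² + ½x³ - ⅙x²z - ½y²z + 19/6x².
  leading term x⁴z²: subtract (-18/11xz²)·k_3 from -½x⁴z² - x²y²z² + ⅓x⁵ + ⅓x⁴z - x³y + ½y²z² + ½x³ - ⅙x²z - ½y²z + 19/6x² → -x²y²z² + ½x³z³ + ⅓x⁵ + ⅓x⁴z - x³y + ½y²z² - ¼xz³ + ½x³ - ⅙x²z - ½y²z + ¼xz² + 19/6x²
  leading term x²y²z²: subtract (1/48xz)·h_1 from -x²y²z² + ½x³z³ + ⅓x⁵ + ⅓x⁴z - x³y + ½y²z² - ¼xz³ + ½x³ - ⅙x²z - ½y²z + ¼xz² + 19/6x² → ⅓x⁵ + ⅔x⁴z + ⅓x³z² - x³y - x²yz + ½y²z² - ¼xz³ + ½x³ + ⅓x²z - ½y²z + 1/12xz² + 19/6x² + 19/6xz
  leading term x⁵: subtract (12/11x²)·k_3 from ⅓x⁵ + ⅔x⁴z + ⅓x³z² - x³y - x²yz + ½y²z² - ¼xz³ + ½x³ + ⅓x²z - ½y²z + 1/12xz² + 19/6x² + 19/6xz → ⅓x⁴z + ⅓x³z² - x³y - x²yz + ½y²z² - ¼xz³ + ½x³ + ½x²z - ½y²z + 1/12xz² + 3x² + 19/6xz
  leading term x⁴z: subtract (12/11xz)·k_3 from ⅓x⁴z + ⅓x³z² - x³y - x²yz + ½y²z² - ¼xz³ + ½x³ + ½x²z - ½y²z + 1/12xz² + 3x² + 19/6xz → -x³y - x²yz + ½y²z² - ¼xz³ + ½x³ + ½x²z - ½y²z + ¼xz² + 3x² + 3xz
  leading term x³y: subtract (-36/11y)·k_3 from -x³y - x²yz + ½y²z² - ¼xz³ + ½x³ + ½x²z - ½y²z + ¼xz² + 3x² + 3xz → ½y²z² - ¼xz³ + ½x³ + ½x²z - ½y²z + ¼xz² + 3x² + 3xz - ½yz + ½y
  leading term y²z²: no divisor's leading term divides it; move ½y²z² to the remainder.
  leading term xz³: no divisor's leading term divides it; move -¼xz³ to the remainder.
  leading term x³: subtract (18/11)·k_3 from ½x³ + ½x²z - ½y²z + ¼xz² + 3x² + 3xz - ½yz + ½y → -½y²z + ¼xz² + 3x² + 3xz - ½yz + ½y + ¼z - ¼
  leading term y²z: no divisor's leading term divides it; move -½y²z to the remainder.
  leading term xz²: no divisor's leading term divides it; move ¼xz² to the remainder.
  leading term x²: no divisor's leading term divides it; move 3x² to the remainder.
  leading term xz: no divisor's leading term divides it; move 3xz to the remainder.
  leading term yz: no divisor's leading term divides it; move -½yz to the remainder.
  leading term y: no divisor's leading term divides it; move ½y to the remainder.
  leading term z: no divisor's leading term divides it; move ¼z to the remainder.
  leading term 1: no divisor's leading term divides it; move -¼ to the remainder.
  remainder ½y²z² - ¼xz³ - ½y²z + ¼xz² + 3x² + 3xz - ½yz + ½y + ¼z - ¼ ≠ 0; add k_4 = ½y²z² - ¼xz³ - ½y²z + ¼xz² + 3x² + 3xz - ½yz + ½y + ¼z - ¼ to the basis.

The other S-polynomials (S(h_2,k_3), S(h_1,k_4), S(h_2,k_4), S(k_3,k_4)) all reduce to 0 modulo the current basis, so we have a Gröbner basis.
Inter-reduce: drop elements whose leading term is divisible by another's, tail-reduce, and make monic.
Reduced Gröbner basis: {xy²z - ½x²z² - xy + ½x + 3, y²z² - ½xz³ - y²z + ½xz² + 6x² + 6xz - yz + y + ½z - ½, x³ + x²z - ½z + ½}.

The two bases agree; hence the ideals are identical.

Yes, the ideals are equal.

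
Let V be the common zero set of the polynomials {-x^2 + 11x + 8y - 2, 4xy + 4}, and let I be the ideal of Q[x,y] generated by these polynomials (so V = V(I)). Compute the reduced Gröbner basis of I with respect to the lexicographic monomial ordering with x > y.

f_1 = -x^2 + 11x + 8y - 2, LT = x^2.
f_2 = 4xy + 4, LT = xy.

S(f_1,f_2): lcm = x^2y. S = -11xy - x - 8y^2 + 2y.
  reduce S modulo (f_1, f_2):
  remainder -x - 8y^2 + 2y + 11 ≠ 0; add g_3 = -x - 8y^2 + 2y + 11 to the basis.

S(f_2,g_3): lcm = xy. S = -8y^3 + 2y^2 + 11y + 1.
  reduce S modulo (f_1, f_2, g_3):
  remainder -8y^3 + 2y^2 + 11y + 1 ≠ 0; add g_4 = -8y^3 + 2y^2 + 11y + 1 to the basis.

The other S-polynomials (S(f_1,g_3), S(f_1,g_4), S(f_2,g_4), S(g_3,g_4)) all reduce to 0 modulo the current basis, so we have a Gröbner basis.
Inter-reduce: drop elements whose leading term is divisible by another's, tail-reduce, and make monic.

G = {x + 8y^2 - 2y - 11, y^3 - 1/4y^2 - 11/8y - 1/8}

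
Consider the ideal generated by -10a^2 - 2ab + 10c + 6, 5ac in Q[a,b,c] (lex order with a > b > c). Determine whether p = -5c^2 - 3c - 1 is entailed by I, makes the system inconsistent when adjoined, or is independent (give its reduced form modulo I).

Adjoining -5c^2 - 3c - 1 makes the ideal the whole ring: the system is inconsistent.

First compute the reduced Gröbner basis of I by Buchberger's algorithm.
f_1 = -10a^2 - 2ab + 10c + 6, LT = a^2.
f_2 = 5ac, LT = ac.

S(f_1,f_2): lcm = a^2c. S = 1/5abc - c^2 - 3/5c.
  reduce S modulo (f_1, f_2):
  remainder -c^2 - 3/5c ≠ 0; add h_3 = -c^2 - 3/5c to the basis.

The other S-polynomials (S(f_1,h_3), S(f_2,h_3)) all reduce to 0 modulo the current basis, so we have a Gröbner basis.
Inter-reduce: drop elements whose leading term is divisible by another's, tail-reduce, and make monic.
Reduced Gröbner basis: {a^2 + 1/5ab - c - 3/5, ac, c^2 + 3/5c}.
Label its elements g_1 = a^2 + 1/5ab - c - 3/5, g_2 = ac, g_3 = c^2 + 3/5c.

Reduce p = -5c^2 - 3c - 1 modulo G:
  leading term c^2: subtract (-5)·g_3 from -5c^2 - 3c - 1 → -1
  leading term 1: no divisor's leading term divides it; move -1 to the remainder.
  normal form = -1.
The normal form is nonzero, so p ∉ I. Since p minus its normal form lies in I, I + (p) = I + (r) where r = -1; decide whether this ideal is the whole ring.
Here r = -1 is a nonzero constant, hence a unit: 1 ∈ I + (p), the Gröbner basis of I + (p) is {1}, and the enlarged system has no common solution — adjoining p is inconsistent.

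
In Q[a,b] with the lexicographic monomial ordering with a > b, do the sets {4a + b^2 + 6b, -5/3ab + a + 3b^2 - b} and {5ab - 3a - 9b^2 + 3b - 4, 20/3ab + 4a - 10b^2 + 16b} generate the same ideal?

No, the ideals differ.

Equality of ideals is decidable: compute both reduced Gröbner bases (unique for the ordering) and check whether they agree.
Buchberger on the first generating set:
f_1 = 4a + b^2 + 6b, LT = a.
f_2 = -5/3ab + a + 3b^2 - b, LT = ab.

S(f_1,f_2): lcm = ab. S = 3/5a + 1/4b^3 + 33/10b^2 - 3/5b.
  leading term a: subtract (3/20)·f_1 from 3/5a + 1/4b^3 + 33/10b^2 - 3/5b → 1/4b^3 + 63/20b^2 - 3/2b
  leading term b^3: no divisor's leading term divides it; move 1/4b^3 to the remainder.
  leading term b^2: no divisor's leading term divides it; move 63/20b^2 to the remainder.
  leading term b: no divisor's leading term divides it; move -3/2b to the remainder.
  remainder 1/4b^3 + 63/20b^2 - 3/2b ≠ 0; add g_3 = 1/4b^3 + 63/20b^2 - 3/2b to the basis.

The other S-polynomials (S(f_1,g_3), S(f_2,g_3)) all reduce to 0 modulo the current basis, so we have a Gröbner basis.
Inter-reduce: drop elements whose leading term is divisible by another's, tail-reduce, and make monic.
Reduced Gröbner basis: {a + 1/4b^2 + 3/2b, b^3 + 63/5b^2 - 6b}.

Buchberger on the second generating set:
h_1 = 5ab - 3a - 9b^2 + 3b - 4, LT = ab.
h_2 = 20/3ab + 4a - 10b^2 + 16b, LT = ab.

S(h_1,h_2): lcm = ab. S = -6/5a - 3/10b^2 - 9/5b - 4/5.
  leading term a: no divisor's leading term divides it; move -6/5a to the remainder.
  leading term b^2: no divisor's leading term divides it; move -3/10b^2 to the remainder.
  leading term b: no divisor's leading term divides it; move -9/5b to the remainder.
  leading term 1: no divisor's leading term divides it; move -4/5 to the remainder.
  remainder -6/5a - 3/10b^2 - 9/5b - 4/5 ≠ 0; add k_3 = -6/5a - 3/10b^2 - 9/5b - 4/5 to the basis.

S(h_1,k_3): lcm = ab. S = -3/5a - 1/4b^3 - 33/10b^2 - 1/15b - 4/5.
  leading term a: subtract (1/2)·k_3 from -3/5a - 1/4b^3 - 33/10b^2 - 1/15b - 4/5 → -1/4b^3 - 63/20b^2 + 5/6b - 2/5
  leading term b^3: no divisor's leading term divides it; move -1/4b^3 to the remainder.
  leading term b^2: no divisor's leading term divides it; move -63/20b^2 to the remainder.
  leading term b: no divisor's leading term divides it; move 5/6b to the remainder.
  leading term 1: no divisor's leading term divides it; move -2/5 to the remainder.
  remainder -1/4b^3 - 63/20b^2 + 5/6b - 2/5 ≠ 0; add k_4 = -1/4b^3 - 63/20b^2 + 5/6b - 2/5 to the basis.

The other S-polynomials (S(h_2,k_3), S(h_1,k_4), S(h_2,k_4), S(k_3,k_4)) all reduce to 0 modulo the current basis, so we have a Gröbner basis.
Inter-reduce: drop elements whose leading term is divisible by another's, tail-reduce, and make monic.
Reduced Gröbner basis: {a + 1/4b^2 + 3/2b + 2/3, b^3 + 63/5b^2 - 10/3b + 8/5}.

These differ, so the ideals are not equal.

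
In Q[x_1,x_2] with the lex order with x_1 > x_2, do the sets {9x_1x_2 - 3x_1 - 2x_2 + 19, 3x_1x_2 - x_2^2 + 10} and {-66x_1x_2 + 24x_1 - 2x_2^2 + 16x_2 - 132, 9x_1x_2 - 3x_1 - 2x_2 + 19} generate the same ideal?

Yes, the ideals are equal.

Since reduced Gröbner bases are canonical representatives of ideals under a given ordering, it suffices to compute and compare them.
Buchberger on the first generating set:
f_1 = 9x_1x_2 - 3x_1 - 2x_2 + 19, LT = x_1x_2.
f_2 = 3x_1x_2 - x_2^2 + 10, LT = x_1x_2.

S(f_1,f_2): lcm = x_1x_2. S = -1/3x_1 + 1/3x_2^2 - 2/9x_2 - 11/9.
  leading term x_1: no divisor's leading term divides it; move -1/3x_1 to the remainder.
  leading term x_2^2: no divisor's leading term divides it; move 1/3x_2^2 to the remainder.
  leading term x_2: no divisor's leading term divides it; move -2/9x_2 to the remainder.
  leading term 1: no divisor's leading term divides it; move -11/9 to the remainder.
  remainder -1/3x_1 + 1/3x_2^2 - 2/9x_2 - 11/9 ≠ 0; add g_3 = -1/3x_1 + 1/3x_2^2 - 2/9x_2 - 11/9 to the basis.

S(f_1,g_3): lcm = x_1x_2. S = -1/3x_1 + x_2^3 - 2/3x_2^2 - 35/9x_2 + 19/9.
  leading term x_1: subtract (1)·g_3 from -1/3x_1 + x_2^3 - 2/3x_2^2 - 35/9x_2 + 19/9 → x_2^3 - x_2^2 - 11/3x_2 + 10/3
  leading term x_2^3: no divisor's leading term divides it; move x_2^3 to the remainder.
  leading term x_2^2: no divisor's leading term divides it; move -x_2^2 to the remainder.
  leading term x_2: no divisor's leading term divides it; move -11/3x_2 to the remainder.
  leading term 1: no divisor's leading term divides it; move 10/3 to the remainder.
  remainder x_2^3 - x_2^2 - 11/3x_2 + 10/3 ≠ 0; add g_4 = x_2^3 - x_2^2 - 11/3x_2 + 10/3 to the basis.

The other S-polynomials (S(f_2,g_3), S(f_1,g_4), S(f_2,g_4), S(g_3,g_4)) all reduce to 0 modulo the current basis, so we have a Gröbner basis.
Inter-reduce: drop elements whose leading term is divisible by another's, tail-reduce, and make monic.
Reduced Gröbner basis: {x_1 - x_2^2 + 2/3x_2 + 11/3, x_2^3 - x_2^2 - 11/3x_2 + 10/3}.

Buchberger on the second generating set:
h_1 = -66x_1x_2 + 24x_1 - 2x_2^2 + 16x_2 - 132, LT = x_1x_2.
h_2 = 9x_1x_2 - 3x_1 - 2x_2 + 19, LT = x_1x_2.

S(h_1,h_2): lcm = x_1x_2. S = -1/33x_1 + 1/33x_2^2 - 2/99x_2 - 1/9.
  leading term x_1: no divisor's leading term divides it; move -1/33x_1 to the remainder.
  leading term x_2^2: no divisor's leading term divides it; move 1/33x_2^2 to the remainder.
  leading term x_2: no divisor's leading term divides it; move -2/99x_2 to the remainder.
  leading term 1: no divisor's leading term divides it; move -1/9 to the remainder.
  remainder -1/33x_1 + 1/33x_2^2 - 2/99x_2 - 1/9 ≠ 0; add k_3 = -1/33x_1 + 1/33x_2^2 - 2/99x_2 - 1/9 to the basis.

S(h_1,k_3): lcm = x_1x_2. S = -4/11x_1 + x_2^3 - 7/11x_2^2 - 43/11x_2 + 2.
  leading term x_1: subtract (12)·k_3 from -4/11x_1 + x_2^3 - 7/11x_2^2 - 43/11x_2 + 2 → x_2^3 - x_2^2 - 11/3x_2 + 10/3
  leading term x_2^3: no divisor's leading term divides it; move x_2^3 to the remainder.
  leading term x_2^2: no divisor's leading term divides it; move -x_2^2 to the remainder.
  leading term x_2: no divisor's leading term divides it; move -11/3x_2 to the remainder.
  leading term 1: no divisor's leading term divides it; move 10/3 to the remainder.
  remainder x_2^3 - x_2^2 - 11/3x_2 + 10/3 ≠ 0; add k_4 = x_2^3 - x_2^2 - 11/3x_2 + 10/3 to the basis.

The other S-polynomials (S(h_2,k_3), S(h_1,k_4), S(h_2,k_4), S(k_3,k_4)) all reduce to 0 modulo the current basis, so we have a Gröbner basis.
Inter-reduce: drop elements whose leading term is divisible by another's, tail-reduce, and make monic.
Reduced Gröbner basis: {x_1 - x_2^2 + 2/3x_2 + 11/3, x_2^3 - x_2^2 - 11/3x_2 + 10/3}.

These coincide, so the ideals are equal.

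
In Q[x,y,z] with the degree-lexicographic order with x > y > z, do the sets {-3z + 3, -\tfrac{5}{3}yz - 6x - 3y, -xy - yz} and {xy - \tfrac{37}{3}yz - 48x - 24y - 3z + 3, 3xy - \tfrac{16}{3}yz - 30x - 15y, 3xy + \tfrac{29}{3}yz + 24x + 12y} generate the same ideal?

Yes, the ideals are equal.

Equality of ideals is decidable: compute both reduced Gröbner bases (unique for the ordering) and check whether they agree.
Buchberger on the first generating set:
f_1 = -3z + 3, LT = z.
f_2 = -\tfrac{5}{3}yz - 6x - 3y, LT = yz.
f_3 = -xy - yz, LT = xy.

S(f_1,f_2): lcm = yz. S = -\tfrac{18}{5}x - \tfrac{14}{5}y.
  leading term x: no divisor's leading term divides it; move -\tfrac{18}{5}x to the remainder.
  leading term y: no divisor's leading term divides it; move -\tfrac{14}{5}y to the remainder.
  remainder -\tfrac{18}{5}x - \tfrac{14}{5}y ≠ 0; add g_4 = -\tfrac{18}{5}x - \tfrac{14}{5}y to the basis.

S(f_3,g_4): lcm = xy. S = -\tfrac{7}{9}y^{2} + yz.
  leading term y^{2}: no divisor's leading term divides it; move -\tfrac{7}{9}y^{2} to the remainder.
  leading term yz: subtract (-\tfrac{1}{3}y)·f_1 from yz → y
  leading term y: no divisor's leading term divides it; move y to the remainder.
  remainder -\tfrac{7}{9}y^{2} + y ≠ 0; add g_5 = -\tfrac{7}{9}y^{2} + y to the basis.

The other S-polynomials (S(f_1,f_3), S(f_2,f_3), S(f_1,g_4), S(f_2,g_4), S(f_1,g_5), S(f_2,g_5), S(f_3,g_5), S(g_4,g_5)) all reduce to 0 modulo the current basis, so we have a Gröbner basis.
Inter-reduce: drop elements whose leading term is divisible by another's, tail-reduce, and make monic.
Reduced Gröbner basis: {y^{2} - \tfrac{9}{7}y, x + \tfrac{7}{9}y, z - 1}.

Buchberger on the second generating set:
h_1 = xy - \tfrac{37}{3}yz - 48x - 24y - 3z + 3, LT = xy.
h_2 = 3xy - \tfrac{16}{3}yz - 30x - 15y, LT = xy.
h_3 = 3xy + \tfrac{29}{3}yz + 24x + 12y, LT = xy.

S(h_1,h_2): lcm = xy. S = -\tfrac{95}{9}yz - 38x - 19y - 3z + 3.
  leading term yz: no divisor's leading term divides it; move -\tfrac{95}{9}yz to the remainder.
  leading term x: no divisor's leading term divides it; move -38x to the remainder.
  leading term y: no divisor's leading term divides it; move -19y to the remainder.
  leading term z: no divisor's leading term divides it; move -3z to the remainder.
  leading term 1: no divisor's leading term divides it; move 3 to the remainder.
  remainder -\tfrac{95}{9}yz - 38x - 19y - 3z + 3 ≠ 0; add k_4 = -\tfrac{95}{9}yz - 38x - 19y - 3z + 3 to the basis.

S(h_1,h_3): lcm = xy. S = -\tfrac{140}{9}yz - 56x - 28y - 3z + 3.
  leading term yz: subtract (\tfrac{28}{19})·k_4 from -\tfrac{140}{9}yz - 56x - 28y - 3z + 3 → \tfrac{27}{19}z - \tfrac{27}{19}
  leading term z: no divisor's leading term divides it; move \tfrac{27}{19}z to the remainder.
  leading term 1: no divisor's leading term divides it; move -\tfrac{27}{19} to the remainder.
  remainder \tfrac{27}{19}z - \tfrac{27}{19} ≠ 0; add k_5 = \tfrac{27}{19}z - \tfrac{27}{19} to the basis.

S(h_1,k_4): lcm = xyz. S = -\tfrac{37}{3}yz^{2} - \tfrac{18}{5}x^{2} - \tfrac{9}{5}xy - \tfrac{4587}{95}xz - 24yz - 3z^{2} + \tfrac{27}{95}x + 3z.
  leading term yz^{2}: subtract (\tfrac{111}{95}z)·k_4 from -\tfrac{37}{3}yz^{2} - \tfrac{18}{5}x^{2} - \tfrac{9}{5}xy - \tfrac{4587}{95}xz - 24yz - 3z^{2} + \tfrac{27}{95}x + 3z → -\tfrac{18}{5}x^{2} - \tfrac{9}{5}xy - \tfrac{369}{95}xz - \tfrac{9}{5}yz + \tfrac{48}{95}z^{2} + \tfrac{27}{95}x - \tfrac{48}{95}z
  leading term x^{2}: no divisor's leading term divides it; move -\tfrac{18}{5}x^{2} to the remainder.
  leading term xy: subtract (-\tfrac{9}{5})·h_1 from -\tfrac{9}{5}xy - \tfrac{369}{95}xz - \tfrac{9}{5}yz + \tfrac{48}{95}z^{2} + \tfrac{27}{95}x - \tfrac{48}{95}z → -\tfrac{369}{95}xz - 24yz + \tfrac{48}{95}z^{2} - \tfrac{8181}{95}x - \tfrac{216}{5}y - \tfrac{561}{95}z + \tfrac{27}{5}
  leading term xz: subtract (-\tfrac{41}{15}x)·k_5 from -\tfrac{369}{95}xz - 24yz + \tfrac{48}{95}z^{2} - \tfrac{8181}{95}x - \tfrac{216}{5}y - \tfrac{561}{95}z + \tfrac{27}{5} → -24yz + \tfrac{48}{95}z^{2} - 90x - \tfrac{216}{5}y - \tfrac{561}{95}z + \tfrac{27}{5}
  leading term yz: subtract (\tfrac{216}{95})·k_4 from -24yz + \tfrac{48}{95}z^{2} - 90x - \tfrac{216}{5}y - \tfrac{561}{95}z + \tfrac{27}{5} → \tfrac{48}{95}z^{2} - \tfrac{18}{5}x + \tfrac{87}{95}z - \tfrac{27}{19}
  leading term z^{2}: subtract (\tfrac{16}{45}z)·k_5 from \tfrac{48}{95}z^{2} - \tfrac{18}{5}x + \tfrac{87}{95}z - \tfrac{27}{19} → -\tfrac{18}{5}x + \tfrac{27}{19}z - \tfrac{27}{19}
  leading term x: no divisor's leading term divides it; move -\tfrac{18}{5}x to the remainder.
  leading term z: subtract (1)·k_5 from \tfrac{27}{19}z - \tfrac{27}{19} → 0
  remainder -\tfrac{18}{5}x^{2} - \tfrac{18}{5}x ≠ 0; add k_6 = -\tfrac{18}{5}x^{2} - \tfrac{18}{5}x to the basis.

S(k_4,k_5): lcm = yz. S = \tfrac{18}{5}x + \tfrac{14}{5}y + \tfrac{27}{95}z - \tfrac{27}{95}.
  leading term x: no divisor's leading term divides it; move \tfrac{18}{5}x to the remainder.
  leading term y: no divisor's leading term divides it; move \tfrac{14}{5}y to the remainder.
  leading term z: subtract (\tfrac{1}{5})·k_5 from \tfrac{27}{95}z - \tfrac{27}{95} → 0
  remainder \tfrac{18}{5}x + \tfrac{14}{5}y ≠ 0; add k_7 = \tfrac{18}{5}x + \tfrac{14}{5}y to the basis.

S(h_1,k_7): lcm = xy. S = -\tfrac{7}{9}y^{2} - \tfrac{37}{3}yz - 48x - 24y - 3z + 3.
  leading term y^{2}: no divisor's leading term divides it; move -\tfrac{7}{9}y^{2} to the remainder.
  leading term yz: subtract (\tfrac{111}{95})·k_4 from -\tfrac{37}{3}yz - 48x - 24y - 3z + 3 → -\tfrac{18}{5}x - \tfrac{9}{5}y + \tfrac{48}{95}z - \tfrac{48}{95}
  leading term x: subtract (-1)·k_7 from -\tfrac{18}{5}x - \tfrac{9}{5}y + \tfrac{48}{95}z - \tfrac{48}{95} → y + \tfrac{48}{95}z - \tfrac{48}{95}
  leading term y: no divisor's leading term divides it; move y to the remainder.
  leading term z: subtract (\tfrac{16}{45})·k_5 from \tfrac{48}{95}z - \tfrac{48}{95} → 0
  remainder -\tfrac{7}{9}y^{2} + y ≠ 0; add k_8 = -\tfrac{7}{9}y^{2} + y to the basis.

The other S-polynomials (S(h_2,h_3), S(h_2,k_4), S(h_3,k_4), S(h_1,k_5), S(h_2,k_5), S(h_3,k_5), S(h_1,k_6), S(h_2,k_6), S(h_3,k_6), S(k_4,k_6), S(k_5,k_6), S(h_2,k_7), S(h_3,k_7), S(k_4,k_7), S(k_5,k_7), S(k_6,k_7), S(h_1,k_8), S(h_2,k_8), S(h_3,k_8), S(k_4,k_8), S(k_5,k_8), S(k_6,k_8), S(k_7,k_8)) all reduce to 0 modulo the current basis, so we have a Gröbner basis.
Inter-reduce: drop elements whose leading term is divisible by another's, tail-reduce, and make monic.
Reduced Gröbner basis: {y^{2} - \tfrac{9}{7}y, x + \tfrac{7}{9}y, z - 1}.

The two bases agree; hence the ideals are identical.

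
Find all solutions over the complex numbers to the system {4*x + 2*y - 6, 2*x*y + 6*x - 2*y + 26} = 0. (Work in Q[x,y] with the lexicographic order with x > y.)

{(5, -7), (-1, 5)}

Compute a lex Gröbner basis by Buchberger's algorithm.
f_1 = 4*x + 2*y - 6, LT = x.
f_2 = 2*x*y + 6*x - 2*y + 26, LT = x*y.

S(f_1,f_2): lcm = x*y. S = -3*x + 1/2*y**2 - 1/2*y - 13.
  leading term x: subtract (-3/4)·f_1 from -3*x + 1/2*y**2 - 1/2*y - 13 → 1/2*y**2 + y - 35/2
  leading term y**2: no divisor's leading term divides it; move 1/2*y**2 to the remainder.
  leading term y: no divisor's leading term divides it; move y to the remainder.
  leading term 1: no divisor's leading term divides it; move -35/2 to the remainder.
  remainder 1/2*y**2 + y - 35/2 ≠ 0; add h_3 = 1/2*y**2 + y - 35/2 to the basis.

The other S-polynomials (S(f_1,h_3), S(f_2,h_3)) all reduce to 0 modulo the current basis, so we have a Gröbner basis.
Inter-reduce: drop elements whose leading term is divisible by another's, tail-reduce, and make monic.
Reduced Gröbner basis: {x + 1/2*y - 3/2, y**2 + 2*y - 35}.

Since the basis is lex-ordered, y**2 + 2*y - 35 is univariate in y. Its roots are {-7, 5}. Back-substituting each root into the other basis elements fixes the other coordinates.
  y = -7: the earlier basis element becomes x - 5 = 0, giving x = 5 — point (5, -7).
  y = 5: the earlier basis element becomes x + 1 = 0, giving x = -1 — point (-1, 5).
A lex Gröbner basis triangularizes the system, enabling back-substitution.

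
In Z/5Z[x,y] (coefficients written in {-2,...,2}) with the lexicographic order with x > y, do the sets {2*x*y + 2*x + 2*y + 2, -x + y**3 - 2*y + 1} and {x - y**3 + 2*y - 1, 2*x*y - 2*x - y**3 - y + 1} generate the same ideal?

Yes, the ideals are equal.

Two ideals are equal iff their reduced Gröbner bases coincide (the reduced basis is unique for a fixed ordering).
Buchberger on the first generating set:
f_1 = 2*x*y + 2*x + 2*y + 2, LT = x*y.
f_2 = -x + y**3 - 2*y + 1, LT = x.

S(f_1,f_2): lcm = x*y. S = x + y**4 - 2*y**2 + 2*y + 1.
  leading term x: subtract (-1)·f_2 from x + y**4 - 2*y**2 + 2*y + 1 → y**4 + y**3 - 2*y**2 + 2
  leading term y**4: no divisor's leading term divides it; move y**4 to the remainder.
  leading term y**3: no divisor's leading term divides it; move y**3 to the remainder.
  leading term y**2: no divisor's leading term divides it; move -2*y**2 to the remainder.
  leading term 1: no divisor's leading term divides it; move 2 to the remainder.
  remainder y**4 + y**3 - 2*y**2 + 2 ≠ 0; add g_3 = y**4 + y**3 - 2*y**2 + 2 to the basis.

The other S-polynomials (S(f_1,g_3), S(f_2,g_3)) all reduce to 0 modulo the current basis, so we have a Gröbner basis.
Inter-reduce: drop elements whose leading term is divisible by another's, tail-reduce, and make monic.
Reduced Gröbner basis: {x - y**3 + 2*y - 1, y**4 + y**3 - 2*y**2 + 2}.

Buchberger on the second generating set:
h_1 = x - y**3 + 2*y - 1, LT = x.
h_2 = 2*x*y - 2*x - y**3 - y + 1, LT = x*y.

S(h_1,h_2): lcm = x*y. S = x - y**4 - 2*y**3 + 2*y**2 + 2*y + 2.
  leading term x: subtract (1)·h_1 from x - y**4 - 2*y**3 + 2*y**2 + 2*y + 2 → -y**4 - y**3 + 2*y**2 - 2
  leading term y**4: no divisor's leading term divides it; move -y**4 to the remainder.
  leading term y**3: no divisor's leading term divides it; move -y**3 to the remainder.
  leading term y**2: no divisor's leading term divides it; move 2*y**2 to the remainder.
  leading term 1: no divisor's leading term divides it; move -2 to the remainder.
  remainder -y**4 - y**3 + 2*y**2 - 2 ≠ 0; add k_3 = -y**4 - y**3 + 2*y**2 - 2 to the basis.

The other S-polynomials (S(h_1,k_3), S(h_2,k_3)) all reduce to 0 modulo the current basis, so we have a Gröbner basis.
Inter-reduce: drop elements whose leading term is divisible by another's, tail-reduce, and make monic.
Reduced Gröbner basis: {x - y**3 + 2*y - 1, y**4 + y**3 - 2*y**2 + 2}.

These coincide, so the ideals are equal.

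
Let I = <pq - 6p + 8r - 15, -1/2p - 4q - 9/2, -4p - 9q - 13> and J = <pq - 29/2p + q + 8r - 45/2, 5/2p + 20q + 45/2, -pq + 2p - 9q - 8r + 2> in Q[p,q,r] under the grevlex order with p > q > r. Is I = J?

Yes, the ideals are equal.

Two ideals are equal iff their reduced Gröbner bases coincide (the reduced basis is unique for a fixed ordering).
Buchberger on the first generating set:
f_1 = pq - 6p + 8r - 15, LT = pq.
f_2 = -1/2p - 4q - 9/2, LT = p.
f_3 = -4p - 9q - 13, LT = p.

S(f_1,f_2): lcm = pq. S = -8q^2 - 6p - 9q + 8r - 15.
  leading term q^2: no divisor's leading term divides it; move -8q^2 to the remainder.
  leading term p: subtract (12)·f_2 from -6p - 9q + 8r - 15 → 39q + 8r + 39
  leading term q: no divisor's leading term divides it; move 39q to the remainder.
  leading term r: no divisor's leading term divides it; move 8r to the remainder.
  leading term 1: no divisor's leading term divides it; move 39 to the remainder.
  remainder -8q^2 + 39q + 8r + 39 ≠ 0; add g_4 = -8q^2 + 39q + 8r + 39 to the basis.

S(f_1,f_3): lcm = pq. S = -9/4q^2 - 6p - 13/4q + 8r - 15.
  leading term q^2: subtract (9/32)·g_4 from -9/4q^2 - 6p - 13/4q + 8r - 15 → -6p - 455/32q + 23/4r - 831/32
  leading term p: subtract (12)·f_2 from -6p - 455/32q + 23/4r - 831/32 → 1081/32q + 23/4r + 897/32
  leading term q: no divisor's leading term divides it; move 1081/32q to the remainder.
  leading term r: no divisor's leading term divides it; move 23/4r to the remainder.
  leading term 1: no divisor's leading term divides it; move 897/32 to the remainder.
  remainder 1081/32q + 23/4r + 897/32 ≠ 0; add g_5 = 1081/32q + 23/4r + 897/32 to the basis.

S(f_2,f_3): lcm = p. S = 23/4q + 23/4.
  leading term q: subtract (8/47)·g_5 from 23/4q + 23/4 → -46/47r + 46/47
  leading term r: no divisor's leading term divides it; move -46/47r to the remainder.
  leading term 1: no divisor's leading term divides it; move 46/47 to the remainder.
  remainder -46/47r + 46/47 ≠ 0; add g_6 = -46/47r + 46/47 to the basis.

The other S-polynomials (S(f_1,g_4), S(f_2,g_4), S(f_3,g_4), S(f_1,g_5), S(f_2,g_5), S(f_3,g_5), S(g_4,g_5), S(f_1,g_6), S(f_2,g_6), S(f_3,g_6), S(g_4,g_6), S(g_5,g_6)) all reduce to 0 modulo the current basis, so we have a Gröbner basis.
Inter-reduce: drop elements whose leading term is divisible by another's, tail-reduce, and make monic.
Reduced Gröbner basis: {p + 1, q + 1, r - 1}.

Buchberger on the second generating set:
h_1 = pq - 29/2p + q + 8r - 45/2, LT = pq.
h_2 = 5/2p + 20q + 45/2, LT = p.
h_3 = -pq + 2p - 9q - 8r + 2, LT = pq.

S(h_1,h_2): lcm = pq. S = -8q^2 - 29/2p - 8q + 8r - 45/2.
  leading term q^2: no divisor's leading term divides it; move -8q^2 to the remainder.
  leading term p: subtract (-29/5)·h_2 from -29/2p - 8q + 8r - 45/2 → 108q + 8r + 108
  leading term q: no divisor's leading term divides it; move 108q to the remainder.
  leading term r: no divisor's leading term divides it; move 8r to the remainder.
  leading term 1: no divisor's leading term divides it; move 108 to the remainder.
  remainder -8q^2 + 108q + 8r + 108 ≠ 0; add k_4 = -8q^2 + 108q + 8r + 108 to the basis.

S(h_1,h_3): lcm = pq. S = -25/2p - 8q - 41/2.
  leading term p: subtract (-5)·h_2 from -25/2p - 8q - 41/2 → 92q + 92
  leading term q: no divisor's leading term divides it; move 92q to the remainder.
  leading term 1: no divisor's leading term divides it; move 92 to the remainder.
  remainder 92q + 92 ≠ 0; add k_5 = 92q + 92 to the basis.

S(h_3,k_4): lcm = pq^2. S = 23/2pq + 9q^2 + pr + 8qr + 27/2p - 2q.
  leading term pq: subtract (23/2)·h_1 from 23/2pq + 9q^2 + pr + 8qr + 27/2p - 2q → 9q^2 + pr + 8qr + 721/4p - 27/2q - 92r + 1035/4
  leading term q^2: subtract (-9/8)·k_4 from 9q^2 + pr + 8qr + 721/4p - 27/2q - 92r + 1035/4 → pr + 8qr + 721/4p + 108q - 83r + 1521/4
  leading term pr: subtract (2/5r)·h_2 from pr + 8qr + 721/4p + 108q - 83r + 1521/4 → 721/4p + 108q - 92r + 1521/4
  leading term p: subtract (721/10)·h_2 from 721/4p + 108q - 92r + 1521/4 → -1334q - 92r - 1242
  leading term q: subtract (-29/2)·k_5 from -1334q - 92r - 1242 → -92r + 92
  leading term r: no divisor's leading term divides it; move -92r to the remainder.
  leading term 1: no divisor's leading term divides it; move 92 to the remainder.
  remainder -92r + 92 ≠ 0; add k_6 = -92r + 92 to the basis.

The other S-polynomials (S(h_2,h_3), S(h_1,k_4), S(h_2,k_4), S(h_1,k_5), S(h_2,k_5), S(h_3,k_5), S(k_4,k_5), S(h_1,k_6), S(h_2,k_6), S(h_3,k_6), S(k_4,k_6), S(k_5,k_6)) all reduce to 0 modulo the current basis, so we have a Gröbner basis.
Inter-reduce: drop elements whose leading term is divisible by another's, tail-reduce, and make monic.
Reduced Gröbner basis: {p + 1, q + 1, r - 1}.

The two bases agree; hence the ideals are identical.
The choice of monomial ordering does not affect the verdict — as long as both bases are computed under the same ordering, their equality decides ideal equality.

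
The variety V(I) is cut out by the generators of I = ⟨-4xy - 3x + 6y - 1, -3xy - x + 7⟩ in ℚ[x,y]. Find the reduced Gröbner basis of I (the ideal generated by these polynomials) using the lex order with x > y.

f_1 = -4xy - 3x + 6y - 1, LT = xy.
f_2 = -3xy - x + 7, LT = xy.

S(f_1,f_2): lcm = xy. S = 5/12x - 3/2y + 31/12.
  leading term x: no divisor's leading term divides it; move 5/12x to the remainder.
  leading term y: no divisor's leading term divides it; move -3/2y to the remainder.
  leading term 1: no divisor's leading term divides it; move 31/12 to the remainder.
  remainder 5/12x - 3/2y + 31/12 ≠ 0; add g_3 = 5/12x - 3/2y + 31/12 to the basis.

S(f_1,g_3): lcm = xy. S = ¾x + 18/5y² - 77/10y + ¼.
  leading term x: subtract (9/5)·g_3 from ¾x + 18/5y² - 77/10y + ¼ → 18/5y² - 5y - 22/5
  leading term y²: no divisor's leading term divides it; move 18/5y² to the remainder.
  leading term y: no divisor's leading term divides it; move -5y to the remainder.
  leading term 1: no divisor's leading term divides it; move -22/5 to the remainder.
  remainder 18/5y² - 5y - 22/5 ≠ 0; add g_4 = 18/5y² - 5y - 22/5 to the basis.

The other S-polynomials (S(f_2,g_3), S(f_1,g_4), S(f_2,g_4), S(g_3,g_4)) all reduce to 0 modulo the current basis, so we have a Gröbner basis.
Inter-reduce: drop elements whose leading term is divisible by another's, tail-reduce, and make monic.

G = {x - 18/5y + 31/5, y² - 25/18y - 11/9}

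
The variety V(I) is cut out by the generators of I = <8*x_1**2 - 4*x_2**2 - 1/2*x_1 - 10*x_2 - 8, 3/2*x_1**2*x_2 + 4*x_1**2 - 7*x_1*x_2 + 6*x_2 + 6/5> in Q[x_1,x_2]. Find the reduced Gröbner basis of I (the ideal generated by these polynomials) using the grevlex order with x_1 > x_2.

f_1 = 8*x_1**2 - 4*x_2**2 - 1/2*x_1 - 10*x_2 - 8, LT = x_1**2.
f_2 = 3/2*x_1**2*x_2 + 4*x_1**2 - 7*x_1*x_2 + 6*x_2 + 6/5, LT = x_1**2*x_2.

S(f_1,f_2): lcm = x_1**2*x_2. S = -1/2*x_2**3 - 8/3*x_1**2 + 221/48*x_1*x_2 - 5/4*x_2**2 - 5*x_2 - 4/5.
  reduce S modulo (f_1, f_2):
  remainder -1/2*x_2**3 + 221/48*x_1*x_2 - 31/12*x_2**2 - 1/6*x_1 - 25/3*x_2 - 52/15 ≠ 0; add g_3 = -1/2*x_2**3 + 221/48*x_1*x_2 - 31/12*x_2**2 - 1/6*x_1 - 25/3*x_2 - 52/15 to the basis.

The other S-polynomials (S(f_1,g_3), S(f_2,g_3)) all reduce to 0 modulo the current basis, so we have a Gröbner basis.
Inter-reduce: drop elements whose leading term is divisible by another's, tail-reduce, and make monic.

G = {x_2**3 - 221/24*x_1*x_2 + 31/6*x_2**2 + 1/3*x_1 + 50/3*x_2 + 104/15, x_1**2 - 1/2*x_2**2 - 1/16*x_1 - 5/4*x_2 - 1}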